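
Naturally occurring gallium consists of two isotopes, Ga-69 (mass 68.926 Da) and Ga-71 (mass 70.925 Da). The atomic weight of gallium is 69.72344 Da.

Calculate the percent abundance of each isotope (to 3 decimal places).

Let x be the fractional abundance of Ga-69; then Ga-71 has abundance 1 − x.
68.926·x + 70.925·(1 − x) = 69.72344
(68.926 − 70.925)·x = 69.72344 − 70.925
x = -1.20156 / -1.999 = 0.60108 → 60.108% Ga-69, 39.892% Ga-71.

Ga-69: 60.108%, Ga-71: 39.892%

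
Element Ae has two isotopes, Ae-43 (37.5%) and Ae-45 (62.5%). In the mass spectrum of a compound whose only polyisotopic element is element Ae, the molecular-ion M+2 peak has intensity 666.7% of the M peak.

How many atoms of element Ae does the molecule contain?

With n Ae atoms, P(M+2)/P(M) = C(n,1)·p^(n−1)q / p^n = n·q/p = n · 0.625/0.375.
n = 6.667 × 0.375/0.625 = 4.00 ≈ 4

4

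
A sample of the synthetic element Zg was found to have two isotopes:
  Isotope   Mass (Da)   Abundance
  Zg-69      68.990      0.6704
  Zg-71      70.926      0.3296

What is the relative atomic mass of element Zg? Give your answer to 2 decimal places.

69.63 Da

Weight each isotope mass by its fractional abundance: 0.6704 × 68.990 + 0.3296 × 70.926
= 46.2509 + 23.3772 = 69.6281 Da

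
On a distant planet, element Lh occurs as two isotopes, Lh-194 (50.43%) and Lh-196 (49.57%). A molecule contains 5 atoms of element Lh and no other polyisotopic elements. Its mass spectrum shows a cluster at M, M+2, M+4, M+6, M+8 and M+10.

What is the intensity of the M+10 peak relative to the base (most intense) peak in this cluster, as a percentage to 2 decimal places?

9.50%

Binomial terms of (0.5043 + 0.4957)^5: M 0.0326, M+2 0.1603, M+4 0.3151, M+6 0.3098, M+8 0.1522, M+10 0.0299 → M+4 is the base peak.
P(M+4) = C(5,2) × 0.5043^3 × 0.4957^2 = 10 × 0.12825281 × 0.24571849 = 0.315141 (base)
P(M+10) = C(5,5) × 0.5043^0 × 0.4957^5 = 1 × 1.0000 × 0.02992916 = 0.029929
Relative intensity = 0.029929 / 0.315141 × 100 = 9.50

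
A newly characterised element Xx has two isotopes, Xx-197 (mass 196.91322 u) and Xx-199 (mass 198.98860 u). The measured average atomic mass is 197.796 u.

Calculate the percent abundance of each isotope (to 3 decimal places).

Xx-197: 57.464%, Xx-199: 42.536%

With x = fraction of Xx-197 (so Xx-199 is 1 − x):
196.91322·x + 198.98860·(1 − x) = 197.796
(196.91322 − 198.98860)·x = 197.796 − 198.98860
x = -1.19260 / -2.07538 = 0.57464 → 57.464% Xx-197, 42.536% Xx-199.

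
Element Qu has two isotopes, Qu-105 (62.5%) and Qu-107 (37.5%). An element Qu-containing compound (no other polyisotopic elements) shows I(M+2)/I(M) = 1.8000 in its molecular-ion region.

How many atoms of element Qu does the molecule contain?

The M+2/M ratio from n Qu atoms is n · q/p = n · 0.375/0.625.
n = 1.8000 × 0.625/0.375 = 3.00 ≈ 3

3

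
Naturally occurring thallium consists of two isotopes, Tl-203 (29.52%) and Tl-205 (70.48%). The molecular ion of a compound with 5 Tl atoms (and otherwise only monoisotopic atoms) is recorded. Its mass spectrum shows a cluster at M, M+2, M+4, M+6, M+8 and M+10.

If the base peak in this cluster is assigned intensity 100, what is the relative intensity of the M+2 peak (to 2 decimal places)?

Term probabilities: M 0.0022, M+2 0.0268, M+4 0.1278, M+6 0.3051, M+8 0.3642, M+10 0.1739. Base peak = M+8.
P(M+8) = C(5,4) × 0.2952^1 × 0.7048^4 = 5 × 0.2952 × 0.24675365 = 0.364208 (base)
P(M+2) = C(5,1) × 0.2952^4 × 0.7048^1 = 5 × 0.00759391 × 0.7048 = 0.026761
Relative intensity = 0.026761 / 0.364208 × 100 = 7.35

7.35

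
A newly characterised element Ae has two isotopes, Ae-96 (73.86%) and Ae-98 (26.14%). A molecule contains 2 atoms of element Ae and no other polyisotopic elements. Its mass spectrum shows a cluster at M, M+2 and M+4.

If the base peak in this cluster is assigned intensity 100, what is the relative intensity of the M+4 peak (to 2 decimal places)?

12.53

(0.7386 + 0.2614)^2 gives M 0.5455, M+2 0.3861, M+4 0.0683; the largest is M.
P(M) = C(2,0) × 0.7386^2 × 0.2614^0 = 1 × 0.54552996 × 1.0000 = 0.545530 (base)
P(M+4) = C(2,2) × 0.7386^0 × 0.2614^2 = 1 × 1.0000 × 0.06832996 = 0.068330
Relative intensity = 0.068330 / 0.545530 × 100 = 12.53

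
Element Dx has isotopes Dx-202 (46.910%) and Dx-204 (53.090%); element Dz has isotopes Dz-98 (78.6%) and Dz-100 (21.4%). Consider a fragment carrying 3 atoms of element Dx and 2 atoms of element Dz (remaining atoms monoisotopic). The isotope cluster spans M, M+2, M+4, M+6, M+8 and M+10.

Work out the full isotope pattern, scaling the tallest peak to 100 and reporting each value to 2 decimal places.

17.34 : 68.33 : 100.00 : 65.80 : 18.63 : 1.86

Element Dx pattern (n=3): 0.10322771 : 0.3504813 : 0.39665427 : 0.14963672
Element Dz pattern (n=2): 0.617796 : 0.336408 : 0.045796
Convolve the two distributions (both contribute in 2-u steps):
  M: 0.10322771×0.617796 = 0.063774
  M+2: 0.10322771×0.336408 + 0.3504813×0.617796 = 0.251253
  M+4: 0.10322771×0.045796 + 0.3504813×0.336408 + 0.39665427×0.617796 = 0.367684
  M+6: 0.3504813×0.045796 + 0.39665427×0.336408 + 0.14963672×0.617796 = 0.241933
  M+8: 0.39665427×0.045796 + 0.14963672×0.336408 = 0.068504
  M+10: 0.14963672×0.045796 = 0.006853
Scale to base peak (0.367684) = 100: 17.34 : 68.33 : 100.00 : 65.80 : 18.63 : 1.86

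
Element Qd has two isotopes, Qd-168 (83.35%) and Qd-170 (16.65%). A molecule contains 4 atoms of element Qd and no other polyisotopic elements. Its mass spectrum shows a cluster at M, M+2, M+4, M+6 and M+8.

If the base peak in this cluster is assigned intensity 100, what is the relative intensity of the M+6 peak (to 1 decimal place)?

Term probabilities: M 0.4826, M+2 0.3856, M+4 0.1156, M+6 0.0154, M+8 0.0008. Base peak = M.
P(M) = C(4,0) × 0.8335^4 × 0.1665^0 = 1 × 0.482639 × 1.0000 = 0.482639 (base)
P(M+6) = C(4,3) × 0.8335^1 × 0.1665^3 = 4 × 0.8335 × 0.00461575 = 0.015389
Relative intensity = 0.015389 / 0.482639 × 100 = 3.2

3.2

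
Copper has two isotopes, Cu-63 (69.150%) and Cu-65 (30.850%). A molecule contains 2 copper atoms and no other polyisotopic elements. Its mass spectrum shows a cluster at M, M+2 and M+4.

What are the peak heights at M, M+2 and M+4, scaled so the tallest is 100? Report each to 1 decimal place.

100.0 : 89.2 : 19.9

Expanding (0.69150 + 0.30850)^2:
P(M) = 0.69150^2 = 0.478172
P(M+2) = 2 × 0.69150^1 × 0.30850^1 = 0.426656
P(M+4) = 0.30850^2 = 0.095172
The M peak is largest (0.478172); scaling to 100 gives 100.0 : 89.2 : 19.9.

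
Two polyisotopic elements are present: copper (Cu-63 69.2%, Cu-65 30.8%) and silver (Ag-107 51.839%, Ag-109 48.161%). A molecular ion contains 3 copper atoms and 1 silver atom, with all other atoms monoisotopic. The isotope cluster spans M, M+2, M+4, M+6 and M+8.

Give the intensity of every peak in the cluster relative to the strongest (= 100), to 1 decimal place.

Copper pattern (n=3): 0.33137389 : 0.44247034 : 0.19693766 : 0.02921811
Silver pattern (n=1): 0.51839 : 0.48161
Convolve the two distributions (both contribute in 2-u steps):
  M: 0.33137389×0.51839 = 0.171781
  M+2: 0.33137389×0.48161 + 0.44247034×0.51839 = 0.388965
  M+4: 0.44247034×0.48161 + 0.19693766×0.51839 = 0.315189
  M+6: 0.19693766×0.48161 + 0.02921811×0.51839 = 0.109994
  M+8: 0.02921811×0.48161 = 0.014072
Scale to base peak (0.388965) = 100: 44.2 : 100.0 : 81.0 : 28.3 : 3.6

44.2 : 100.0 : 81.0 : 28.3 : 3.6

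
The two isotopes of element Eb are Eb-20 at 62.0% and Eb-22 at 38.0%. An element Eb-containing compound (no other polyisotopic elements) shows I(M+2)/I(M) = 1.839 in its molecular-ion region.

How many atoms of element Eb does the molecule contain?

For n independent Eb atoms, I(M+2)/I(M) = n · (abundance Eb-22) / (abundance Eb-20) = n · 0.380/0.620.
n = 1.839 × 0.620/0.380 = 3.00 ≈ 3

3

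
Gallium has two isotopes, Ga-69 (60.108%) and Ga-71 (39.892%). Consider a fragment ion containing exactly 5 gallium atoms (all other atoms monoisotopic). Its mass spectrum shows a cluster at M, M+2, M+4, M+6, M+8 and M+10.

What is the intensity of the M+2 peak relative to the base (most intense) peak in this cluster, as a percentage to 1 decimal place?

Term probabilities: M 0.0785, M+2 0.2604, M+4 0.3456, M+6 0.2294, M+8 0.0761, M+10 0.0101. Base peak = M+4.
P(M+4) = C(5,2) × 0.60108^3 × 0.39892^2 = 10 × 0.2171685 × 0.15913717 = 0.345596 (base)
P(M+2) = C(5,1) × 0.60108^4 × 0.39892^1 = 5 × 0.13053564 × 0.39892 = 0.260366
Relative intensity = 0.260366 / 0.345596 × 100 = 75.3

75.3%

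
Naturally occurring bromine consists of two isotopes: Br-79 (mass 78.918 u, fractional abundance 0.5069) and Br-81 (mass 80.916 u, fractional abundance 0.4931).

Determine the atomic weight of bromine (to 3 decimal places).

79.903 u

Weight each isotope mass by its fractional abundance: 0.5069 × 78.918 + 0.4931 × 80.916
= 40.0035 + 39.8997 = 79.9032 u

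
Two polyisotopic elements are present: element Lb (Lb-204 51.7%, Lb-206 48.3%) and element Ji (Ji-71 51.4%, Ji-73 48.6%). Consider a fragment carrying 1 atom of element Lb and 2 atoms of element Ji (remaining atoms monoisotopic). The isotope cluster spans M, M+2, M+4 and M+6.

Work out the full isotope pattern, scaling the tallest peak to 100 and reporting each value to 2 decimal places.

35.39 : 100.00 : 94.17 : 29.56

Element Lb pattern (n=1): 0.5170 : 0.4830
Element Ji pattern (n=2): 0.264196 : 0.499608 : 0.236196
Convolve the two distributions (both contribute in 2-u steps):
  M: 0.5170×0.264196 = 0.136589
  M+2: 0.5170×0.499608 + 0.4830×0.264196 = 0.385904
  M+4: 0.5170×0.236196 + 0.4830×0.499608 = 0.363424
  M+6: 0.4830×0.236196 = 0.114083
Scale to base peak (0.385904) = 100: 35.39 : 100.00 : 94.17 : 29.56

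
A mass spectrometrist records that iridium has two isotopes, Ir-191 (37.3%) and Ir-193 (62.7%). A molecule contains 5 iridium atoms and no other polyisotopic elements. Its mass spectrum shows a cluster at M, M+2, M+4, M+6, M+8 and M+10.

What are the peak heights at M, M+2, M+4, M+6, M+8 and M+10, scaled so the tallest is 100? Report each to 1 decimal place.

Expanding (0.373 + 0.627)^5:
P(M) = 0.373^5 = 0.007220
P(M+2) = 5 × 0.373^4 × 0.627^1 = 0.060684
P(M+4) = 10 × 0.373^3 × 0.627^2 = 0.204015
P(M+6) = 10 × 0.373^2 × 0.627^3 = 0.342942
P(M+8) = 5 × 0.373^1 × 0.627^4 = 0.288237
P(M+10) = 0.627^5 = 0.096903
The M+6 peak is largest (0.342942); scaling to 100 gives 2.1 : 17.7 : 59.5 : 100.0 : 84.0 : 28.3.

2.1 : 17.7 : 59.5 : 100.0 : 84.0 : 28.3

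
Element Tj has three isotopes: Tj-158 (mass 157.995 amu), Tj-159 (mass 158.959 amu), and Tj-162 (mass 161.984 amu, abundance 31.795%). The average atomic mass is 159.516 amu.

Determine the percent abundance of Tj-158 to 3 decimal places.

41.992%

The remaining 68.205% is split between Tj-158 (fraction x) and Tj-159 (fraction 0.68205 − x).
Substituting: 157.995x + 158.959(0.68205 − x) = 108.0131872
(157.995 − 158.959)x = -0.40479875  ⇒  x = 0.41992, y = 0.26213
Tj-158: 41.992%, Tj-159: 26.213%.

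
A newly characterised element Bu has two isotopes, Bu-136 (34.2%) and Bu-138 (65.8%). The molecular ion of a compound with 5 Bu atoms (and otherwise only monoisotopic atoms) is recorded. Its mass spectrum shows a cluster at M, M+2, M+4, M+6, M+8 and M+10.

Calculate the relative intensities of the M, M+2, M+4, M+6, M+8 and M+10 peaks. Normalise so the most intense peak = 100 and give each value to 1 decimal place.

Each Bu atom is independently Bu-136 (p = 0.342) or Bu-138 (q = 0.658); the cluster is the binomial expansion (p + q)^5.
P(M) = 0.342^5 = 0.004679
P(M+2) = 5 × 0.342^4 × 0.658^1 = 0.045009
P(M+4) = 10 × 0.342^3 × 0.658^2 = 0.173193
P(M+6) = 10 × 0.342^2 × 0.658^3 = 0.333219
P(M+8) = 5 × 0.342^1 × 0.658^4 = 0.320553
P(M+10) = 0.658^5 = 0.123347
The M+6 peak is largest (0.333219); scaling to 100 gives 1.4 : 13.5 : 52.0 : 100.0 : 96.2 : 37.0.

1.4 : 13.5 : 52.0 : 100.0 : 96.2 : 37.0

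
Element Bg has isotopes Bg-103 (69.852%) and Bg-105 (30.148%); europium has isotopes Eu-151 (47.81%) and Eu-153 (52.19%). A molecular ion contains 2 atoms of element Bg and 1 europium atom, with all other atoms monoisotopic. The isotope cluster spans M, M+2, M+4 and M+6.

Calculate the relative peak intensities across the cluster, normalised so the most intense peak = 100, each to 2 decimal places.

51.16 : 100.00 : 57.73 : 10.40

Element Bg pattern (n=2): 0.48793019 : 0.42117962 : 0.09089019
Europium pattern (n=1): 0.4781 : 0.5219
Convolve the two distributions (both contribute in 2-u steps):
  M: 0.48793019×0.4781 = 0.233279
  M+2: 0.48793019×0.5219 + 0.42117962×0.4781 = 0.456017
  M+4: 0.42117962×0.5219 + 0.09089019×0.4781 = 0.263268
  M+6: 0.09089019×0.5219 = 0.047436
Scale to base peak (0.456017) = 100: 51.16 : 100.00 : 57.73 : 10.40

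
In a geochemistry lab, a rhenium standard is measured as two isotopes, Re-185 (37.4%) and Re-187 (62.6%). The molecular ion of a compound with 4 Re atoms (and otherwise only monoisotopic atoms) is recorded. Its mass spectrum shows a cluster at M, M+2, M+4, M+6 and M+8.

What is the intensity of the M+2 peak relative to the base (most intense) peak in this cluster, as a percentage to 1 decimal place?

Term probabilities: M 0.0196, M+2 0.1310, M+4 0.3289, M+6 0.3670, M+8 0.1536. Base peak = M+6.
P(M+6) = C(4,3) × 0.374^1 × 0.626^3 = 4 × 0.3740 × 0.24531438 = 0.366990 (base)
P(M+2) = C(4,1) × 0.374^3 × 0.626^1 = 4 × 0.05231362 × 0.6260 = 0.130993
Relative intensity = 0.130993 / 0.366990 × 100 = 35.7

35.7%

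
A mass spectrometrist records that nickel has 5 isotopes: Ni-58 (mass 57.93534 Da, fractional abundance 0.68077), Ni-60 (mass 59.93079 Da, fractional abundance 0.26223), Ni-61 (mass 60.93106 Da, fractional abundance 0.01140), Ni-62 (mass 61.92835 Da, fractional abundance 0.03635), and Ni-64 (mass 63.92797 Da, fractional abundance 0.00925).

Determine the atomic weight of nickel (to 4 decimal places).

Weight each isotope mass by its fractional abundance: 0.68077 × 57.93534 + 0.26223 × 59.93079 + 0.01140 × 60.93106 + 0.03635 × 61.92835 + 0.00925 × 63.92797
= 39.440641 + 15.715651 + 0.694614 + 2.251096 + 0.591334 = 58.693336 Da

58.6933 Da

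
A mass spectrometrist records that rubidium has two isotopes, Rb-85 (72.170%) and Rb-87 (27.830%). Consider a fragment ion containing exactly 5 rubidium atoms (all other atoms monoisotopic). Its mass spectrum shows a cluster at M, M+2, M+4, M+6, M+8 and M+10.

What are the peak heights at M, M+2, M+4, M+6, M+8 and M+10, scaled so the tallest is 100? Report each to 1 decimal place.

51.9 : 100.0 : 77.1 : 29.7 : 5.7 : 0.4

Each Rb atom is independently Rb-85 (p = 0.72170) or Rb-87 (q = 0.27830); the cluster is the binomial expansion (p + q)^5.
P(M) = 0.72170^5 = 0.195787
P(M+2) = 5 × 0.72170^4 × 0.27830^1 = 0.377494
P(M+4) = 10 × 0.72170^3 × 0.27830^2 = 0.291136
P(M+6) = 10 × 0.72170^2 × 0.27830^3 = 0.112267
P(M+8) = 5 × 0.72170^1 × 0.27830^4 = 0.021646
P(M+10) = 0.27830^5 = 0.001669
The M+2 peak is largest (0.377494); scaling to 100 gives 51.9 : 100.0 : 77.1 : 29.7 : 5.7 : 0.4.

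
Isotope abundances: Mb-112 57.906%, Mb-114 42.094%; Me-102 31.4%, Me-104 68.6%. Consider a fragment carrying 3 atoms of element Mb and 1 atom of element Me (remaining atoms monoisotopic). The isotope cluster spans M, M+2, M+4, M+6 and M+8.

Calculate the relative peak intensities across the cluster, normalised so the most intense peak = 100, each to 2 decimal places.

15.75 : 68.75 : 100.00 : 60.59 : 13.22

Element Mb pattern (n=3): 0.19416489 : 0.42343678 : 0.30781176 : 0.07458656
Element Me pattern (n=1): 0.3140 : 0.6860
Convolve the two distributions (both contribute in 2-u steps):
  M: 0.19416489×0.3140 = 0.060968
  M+2: 0.19416489×0.6860 + 0.42343678×0.3140 = 0.266156
  M+4: 0.42343678×0.6860 + 0.30781176×0.3140 = 0.387131
  M+6: 0.30781176×0.6860 + 0.07458656×0.3140 = 0.234579
  M+8: 0.07458656×0.6860 = 0.051166
Scale to base peak (0.387131) = 100: 15.75 : 68.75 : 100.00 : 60.59 : 13.22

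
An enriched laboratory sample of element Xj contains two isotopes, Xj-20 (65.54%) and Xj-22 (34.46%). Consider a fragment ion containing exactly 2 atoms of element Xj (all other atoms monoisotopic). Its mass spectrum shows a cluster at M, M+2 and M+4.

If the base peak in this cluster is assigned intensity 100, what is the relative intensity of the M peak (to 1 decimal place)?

95.1

Term probabilities: M 0.4295, M+2 0.4517, M+4 0.1187. Base peak = M+2.
P(M+2) = C(2,1) × 0.6554^1 × 0.3446^1 = 2 × 0.6554 × 0.3446 = 0.451702 (base)
P(M) = C(2,0) × 0.6554^2 × 0.3446^0 = 1 × 0.42954916 × 1.0000 = 0.429549
Relative intensity = 0.429549 / 0.451702 × 100 = 95.1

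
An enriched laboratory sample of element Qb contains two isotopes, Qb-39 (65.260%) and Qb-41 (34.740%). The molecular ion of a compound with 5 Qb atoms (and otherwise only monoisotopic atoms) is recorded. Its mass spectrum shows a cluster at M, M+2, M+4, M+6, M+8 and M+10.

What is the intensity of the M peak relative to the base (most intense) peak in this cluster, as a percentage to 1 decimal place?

35.3%

Binomial terms of (0.65260 + 0.34740)^5: M 0.1184, M+2 0.3151, M+4 0.3354, M+6 0.1786, M+8 0.0475, M+10 0.0051 → M+4 is the base peak.
P(M+4) = C(5,2) × 0.65260^3 × 0.34740^2 = 10 × 0.2779337 × 0.12068676 = 0.335429 (base)
P(M) = C(5,0) × 0.65260^5 × 0.34740^0 = 1 × 0.11836828 × 1.0000 = 0.118368
Relative intensity = 0.118368 / 0.335429 × 100 = 35.3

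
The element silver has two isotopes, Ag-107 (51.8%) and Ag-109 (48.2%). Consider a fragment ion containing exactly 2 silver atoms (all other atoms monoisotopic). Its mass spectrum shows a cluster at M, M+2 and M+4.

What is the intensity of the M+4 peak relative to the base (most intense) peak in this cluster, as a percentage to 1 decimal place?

46.5%

(0.518 + 0.482)^2 gives M 0.2683, M+2 0.4994, M+4 0.2323; the largest is M+2.
P(M+2) = C(2,1) × 0.518^1 × 0.482^1 = 2 × 0.5180 × 0.4820 = 0.499352 (base)
P(M+4) = C(2,2) × 0.518^0 × 0.482^2 = 1 × 1.0000 × 0.232324 = 0.232324
Relative intensity = 0.232324 / 0.499352 × 100 = 46.5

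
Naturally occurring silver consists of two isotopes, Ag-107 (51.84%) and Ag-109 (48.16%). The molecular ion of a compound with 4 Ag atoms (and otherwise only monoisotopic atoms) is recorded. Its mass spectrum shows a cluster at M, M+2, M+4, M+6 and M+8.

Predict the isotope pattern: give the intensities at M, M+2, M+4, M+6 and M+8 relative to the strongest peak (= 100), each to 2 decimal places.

19.31 : 71.76 : 100.00 : 61.93 : 14.38

Expanding (0.5184 + 0.4816)^4:
P(M) = 0.5184^4 = 0.072220
P(M+2) = 4 × 0.5184^3 × 0.4816^1 = 0.268375
P(M+4) = 6 × 0.5184^2 × 0.4816^2 = 0.373985
P(M+6) = 4 × 0.5184^1 × 0.4816^3 = 0.231624
P(M+8) = 0.4816^4 = 0.053795
The M+4 peak is largest (0.373985); scaling to 100 gives 19.31 : 71.76 : 100.00 : 61.93 : 14.38.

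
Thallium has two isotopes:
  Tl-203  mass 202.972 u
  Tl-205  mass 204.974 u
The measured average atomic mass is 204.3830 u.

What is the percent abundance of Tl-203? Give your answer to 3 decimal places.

Let x be the fractional abundance of Tl-203; then Tl-205 has abundance 1 − x.
202.972·x + 204.974·(1 − x) = 204.3830
(202.972 − 204.974)·x = 204.3830 − 204.974
x = -0.5910 / -2.002 = 0.29520 → 29.520% Tl-203, 70.480% Tl-205.

29.520%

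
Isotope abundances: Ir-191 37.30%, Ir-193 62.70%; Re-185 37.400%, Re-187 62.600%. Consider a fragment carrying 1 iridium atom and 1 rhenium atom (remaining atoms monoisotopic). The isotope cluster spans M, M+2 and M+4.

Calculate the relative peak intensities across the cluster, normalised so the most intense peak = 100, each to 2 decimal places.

Iridium pattern (n=1): 0.3730 : 0.6270
Rhenium pattern (n=1): 0.3740 : 0.6260
Convolve the two distributions (both contribute in 2-u steps):
  M: 0.3730×0.3740 = 0.139502
  M+2: 0.3730×0.6260 + 0.6270×0.3740 = 0.467996
  M+4: 0.6270×0.6260 = 0.392502
Scale to base peak (0.467996) = 100: 29.81 : 100.00 : 83.87

29.81 : 100.00 : 83.87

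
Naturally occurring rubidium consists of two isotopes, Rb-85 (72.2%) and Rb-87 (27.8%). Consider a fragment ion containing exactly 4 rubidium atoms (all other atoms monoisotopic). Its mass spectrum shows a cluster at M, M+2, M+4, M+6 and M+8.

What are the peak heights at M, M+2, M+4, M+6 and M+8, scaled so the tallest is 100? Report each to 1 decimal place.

64.9 : 100.0 : 57.8 : 14.8 : 1.4

The 4 Rb atoms are independent, so intensities follow the terms of (0.722 + 0.278)^4.
P(M) = 0.722^4 = 0.271737
P(M+2) = 4 × 0.722^3 × 0.278^1 = 0.418520
P(M+4) = 6 × 0.722^2 × 0.278^2 = 0.241721
P(M+6) = 4 × 0.722^1 × 0.278^3 = 0.062049
P(M+8) = 0.278^4 = 0.005973
The M+2 peak is largest (0.418520); scaling to 100 gives 64.9 : 100.0 : 57.8 : 14.8 : 1.4.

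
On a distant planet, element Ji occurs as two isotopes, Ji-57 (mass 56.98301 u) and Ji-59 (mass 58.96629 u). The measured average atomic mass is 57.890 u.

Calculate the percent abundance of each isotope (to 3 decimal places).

Ji-57: 54.268%, Ji-59: 45.732%

Let x be the fractional abundance of Ji-57; then Ji-59 has abundance 1 − x.
56.98301·x + 58.96629·(1 − x) = 57.890
(56.98301 − 58.96629)·x = 57.890 − 58.96629
x = -1.07629 / -1.98328 = 0.54268 → 54.268% Ji-57, 45.732% Ji-59.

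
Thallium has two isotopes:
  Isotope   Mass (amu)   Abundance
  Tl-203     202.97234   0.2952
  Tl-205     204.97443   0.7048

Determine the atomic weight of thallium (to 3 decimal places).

204.383 amu

Ar = Σ fᵢ·mᵢ = 0.2952 × 202.97234 + 0.7048 × 204.97443
= 59.917435 + 144.465978 = 204.383413 amu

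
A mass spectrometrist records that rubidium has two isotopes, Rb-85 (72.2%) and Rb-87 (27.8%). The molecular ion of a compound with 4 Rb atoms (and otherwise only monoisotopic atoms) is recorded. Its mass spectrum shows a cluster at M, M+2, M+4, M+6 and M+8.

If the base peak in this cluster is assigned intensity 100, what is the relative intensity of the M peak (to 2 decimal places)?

(0.722 + 0.278)^4 gives M 0.2717, M+2 0.4185, M+4 0.2417, M+6 0.0620, M+8 0.0060; the largest is M+2.
P(M+2) = C(4,1) × 0.722^3 × 0.278^1 = 4 × 0.37636705 × 0.2780 = 0.418520 (base)
P(M) = C(4,0) × 0.722^4 × 0.278^0 = 1 × 0.27173701 × 1.0000 = 0.271737
Relative intensity = 0.271737 / 0.418520 × 100 = 64.93

64.93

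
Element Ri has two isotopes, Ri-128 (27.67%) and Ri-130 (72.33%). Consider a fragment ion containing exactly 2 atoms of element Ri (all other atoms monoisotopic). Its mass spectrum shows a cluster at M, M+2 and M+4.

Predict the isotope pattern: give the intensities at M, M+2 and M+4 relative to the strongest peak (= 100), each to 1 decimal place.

Expanding (0.2767 + 0.7233)^2:
P(M) = 0.2767^2 = 0.076563
P(M+2) = 2 × 0.2767^1 × 0.7233^1 = 0.400274
P(M+4) = 0.7233^2 = 0.523163
The M+4 peak is largest (0.523163); scaling to 100 gives 14.6 : 76.5 : 100.0.

14.6 : 76.5 : 100.0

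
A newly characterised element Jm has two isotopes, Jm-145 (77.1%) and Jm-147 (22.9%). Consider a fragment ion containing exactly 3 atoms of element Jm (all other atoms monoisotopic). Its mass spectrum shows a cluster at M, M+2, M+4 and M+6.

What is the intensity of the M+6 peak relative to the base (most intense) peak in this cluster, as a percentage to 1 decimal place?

(0.771 + 0.229)^3 gives M 0.4583, M+2 0.4084, M+4 0.1213, M+6 0.0120; the largest is M.
P(M) = C(3,0) × 0.771^3 × 0.229^0 = 1 × 0.45831401 × 1.0000 = 0.458314 (base)
P(M+6) = C(3,3) × 0.771^0 × 0.229^3 = 1 × 1.0000 × 0.01200899 = 0.012009
Relative intensity = 0.012009 / 0.458314 × 100 = 2.6

2.6%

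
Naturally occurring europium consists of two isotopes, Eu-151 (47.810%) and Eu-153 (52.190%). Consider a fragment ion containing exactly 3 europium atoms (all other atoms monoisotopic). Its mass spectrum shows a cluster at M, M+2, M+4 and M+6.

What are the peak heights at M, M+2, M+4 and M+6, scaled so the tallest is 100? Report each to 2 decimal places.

27.97 : 91.61 : 100.00 : 36.39

Each Eu atom is independently Eu-151 (p = 0.47810) or Eu-153 (q = 0.52190); the cluster is the binomial expansion (p + q)^3.
P(M) = 0.47810^3 = 0.109284
P(M+2) = 3 × 0.47810^2 × 0.52190^1 = 0.357887
P(M+4) = 3 × 0.47810^1 × 0.52190^2 = 0.390674
P(M+6) = 0.52190^3 = 0.142155
The M+4 peak is largest (0.390674); scaling to 100 gives 27.97 : 91.61 : 100.00 : 36.39.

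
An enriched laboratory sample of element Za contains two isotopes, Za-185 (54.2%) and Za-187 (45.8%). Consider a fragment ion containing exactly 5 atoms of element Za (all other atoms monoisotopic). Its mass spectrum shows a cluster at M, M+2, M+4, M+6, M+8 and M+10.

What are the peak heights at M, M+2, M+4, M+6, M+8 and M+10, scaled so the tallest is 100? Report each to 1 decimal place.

Expanding (0.542 + 0.458)^5:
P(M) = 0.542^5 = 0.046773
P(M+2) = 5 × 0.542^4 × 0.458^1 = 0.197621
P(M+4) = 10 × 0.542^3 × 0.458^2 = 0.333986
P(M+6) = 10 × 0.542^2 × 0.458^3 = 0.282225
P(M+8) = 5 × 0.542^1 × 0.458^4 = 0.119243
P(M+10) = 0.458^5 = 0.020152
The M+4 peak is largest (0.333986); scaling to 100 gives 14.0 : 59.2 : 100.0 : 84.5 : 35.7 : 6.0.

14.0 : 59.2 : 100.0 : 84.5 : 35.7 : 6.0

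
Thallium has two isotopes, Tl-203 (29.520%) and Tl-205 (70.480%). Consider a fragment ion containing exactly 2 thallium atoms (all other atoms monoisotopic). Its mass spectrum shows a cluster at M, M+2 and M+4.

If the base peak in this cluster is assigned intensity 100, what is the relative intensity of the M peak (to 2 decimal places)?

Binomial terms of (0.29520 + 0.70480)^2: M 0.0871, M+2 0.4161, M+4 0.4967 → M+4 is the base peak.
P(M+4) = C(2,2) × 0.29520^0 × 0.70480^2 = 1 × 1.0000 × 0.49674304 = 0.496743 (base)
P(M) = C(2,0) × 0.29520^2 × 0.70480^0 = 1 × 0.08714304 × 1.0000 = 0.087143
Relative intensity = 0.087143 / 0.496743 × 100 = 17.54

17.54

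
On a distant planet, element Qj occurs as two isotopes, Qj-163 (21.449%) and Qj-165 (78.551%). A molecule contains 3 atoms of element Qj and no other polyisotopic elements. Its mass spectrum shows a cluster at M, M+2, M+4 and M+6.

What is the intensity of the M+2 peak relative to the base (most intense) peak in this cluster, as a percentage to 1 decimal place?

Term probabilities: M 0.0099, M+2 0.1084, M+4 0.3970, M+6 0.4847. Base peak = M+6.
P(M+6) = C(3,3) × 0.21449^0 × 0.78551^3 = 1 × 1.0000 × 0.48468006 = 0.484680 (base)
P(M+2) = C(3,1) × 0.21449^2 × 0.78551^1 = 3 × 0.04600596 × 0.78551 = 0.108414
Relative intensity = 0.108414 / 0.484680 × 100 = 22.4

22.4%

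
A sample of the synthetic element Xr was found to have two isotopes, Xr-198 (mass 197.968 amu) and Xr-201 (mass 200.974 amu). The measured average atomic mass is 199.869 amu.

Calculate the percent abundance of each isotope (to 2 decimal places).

Let x be the fractional abundance of Xr-198; then Xr-201 has abundance 1 − x.
197.968·x + 200.974·(1 − x) = 199.869
(197.968 − 200.974)·x = 199.869 − 200.974
x = -1.105 / -3.006 = 0.36760 → 36.76% Xr-198, 63.24% Xr-201.

Xr-198: 36.76%, Xr-201: 63.24%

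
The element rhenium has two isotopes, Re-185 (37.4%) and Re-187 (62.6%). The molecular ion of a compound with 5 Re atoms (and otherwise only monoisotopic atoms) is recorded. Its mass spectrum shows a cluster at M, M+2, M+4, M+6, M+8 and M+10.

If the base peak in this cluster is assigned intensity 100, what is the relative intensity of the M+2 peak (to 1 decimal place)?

17.8

(0.374 + 0.626)^5 gives M 0.0073, M+2 0.0612, M+4 0.2050, M+6 0.3431, M+8 0.2872, M+10 0.0961; the largest is M+6.
P(M+6) = C(5,3) × 0.374^2 × 0.626^3 = 10 × 0.139876 × 0.24531438 = 0.343136 (base)
P(M+2) = C(5,1) × 0.374^4 × 0.626^1 = 5 × 0.0195653 × 0.6260 = 0.061239
Relative intensity = 0.061239 / 0.343136 × 100 = 17.8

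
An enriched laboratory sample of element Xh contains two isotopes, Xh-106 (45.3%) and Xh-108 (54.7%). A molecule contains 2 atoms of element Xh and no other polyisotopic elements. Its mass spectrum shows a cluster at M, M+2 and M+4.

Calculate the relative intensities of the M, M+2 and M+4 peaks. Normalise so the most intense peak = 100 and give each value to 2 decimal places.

Expanding (0.453 + 0.547)^2:
P(M) = 0.453^2 = 0.205209
P(M+2) = 2 × 0.453^1 × 0.547^1 = 0.495582
P(M+4) = 0.547^2 = 0.299209
The M+2 peak is largest (0.495582); scaling to 100 gives 41.41 : 100.00 : 60.38.

41.41 : 100.00 : 60.38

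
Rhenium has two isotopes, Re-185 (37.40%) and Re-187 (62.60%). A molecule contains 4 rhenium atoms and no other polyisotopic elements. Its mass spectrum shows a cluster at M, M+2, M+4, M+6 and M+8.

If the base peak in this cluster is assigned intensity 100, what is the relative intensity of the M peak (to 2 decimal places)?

5.33

(0.3740 + 0.6260)^4 gives M 0.0196, M+2 0.1310, M+4 0.3289, M+6 0.3670, M+8 0.1536; the largest is M+6.
P(M+6) = C(4,3) × 0.3740^1 × 0.6260^3 = 4 × 0.3740 × 0.24531438 = 0.366990 (base)
P(M) = C(4,0) × 0.3740^4 × 0.6260^0 = 1 × 0.0195653 × 1.0000 = 0.019565
Relative intensity = 0.019565 / 0.366990 × 100 = 5.33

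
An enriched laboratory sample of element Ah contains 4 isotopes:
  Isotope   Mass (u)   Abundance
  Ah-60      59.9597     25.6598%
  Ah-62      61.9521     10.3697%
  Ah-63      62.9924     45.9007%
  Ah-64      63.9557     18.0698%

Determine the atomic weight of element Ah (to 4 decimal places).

Weight each isotope mass by its fractional abundance: 0.256598 × 59.9597 + 0.103697 × 61.9521 + 0.459007 × 62.9924 + 0.180698 × 63.9557
= 15.38554 + 6.42425 + 28.91395 + 11.55667 = 62.28041 u

62.2804 u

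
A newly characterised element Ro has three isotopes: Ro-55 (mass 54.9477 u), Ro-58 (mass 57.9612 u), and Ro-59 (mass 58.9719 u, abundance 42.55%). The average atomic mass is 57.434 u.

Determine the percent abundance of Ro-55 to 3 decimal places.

31.765%

Let x and y be the fractions of Ro-55 and Ro-58. Then x + y = 1 − 0.4255 = 0.5745 and 54.9477x + 57.9612y = 57.434 − 0.4255×58.9719 = 32.34145655.
Substituting: 54.9477x + 57.9612(0.5745 − x) = 32.34145655
(54.9477 − 57.9612)x = -0.95725285  ⇒  x = 0.31765, y = 0.25685
Ro-55: 31.765%, Ro-58: 25.685%.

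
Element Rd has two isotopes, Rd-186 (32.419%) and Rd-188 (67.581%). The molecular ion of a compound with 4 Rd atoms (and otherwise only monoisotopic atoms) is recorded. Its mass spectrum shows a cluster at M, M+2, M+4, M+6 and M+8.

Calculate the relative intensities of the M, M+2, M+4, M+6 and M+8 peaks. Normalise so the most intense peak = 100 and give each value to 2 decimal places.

Each Rd atom is independently Rd-186 (p = 0.32419) or Rd-188 (q = 0.67581); the cluster is the binomial expansion (p + q)^4.
P(M) = 0.32419^4 = 0.011046
P(M+2) = 4 × 0.32419^3 × 0.67581^1 = 0.092105
P(M+4) = 6 × 0.32419^2 × 0.67581^2 = 0.288005
P(M+6) = 4 × 0.32419^1 × 0.67581^3 = 0.400252
P(M+8) = 0.67581^4 = 0.208592
The M+6 peak is largest (0.400252); scaling to 100 gives 2.76 : 23.01 : 71.96 : 100.00 : 52.12.

2.76 : 23.01 : 71.96 : 100.00 : 52.12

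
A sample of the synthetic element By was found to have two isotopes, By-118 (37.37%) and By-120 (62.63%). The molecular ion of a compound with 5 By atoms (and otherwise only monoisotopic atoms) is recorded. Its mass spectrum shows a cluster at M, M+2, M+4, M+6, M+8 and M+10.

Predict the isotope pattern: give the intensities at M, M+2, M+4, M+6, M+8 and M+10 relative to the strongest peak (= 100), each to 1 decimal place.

2.1 : 17.8 : 59.7 : 100.0 : 83.8 : 28.1

Expanding (0.3737 + 0.6263)^5:
P(M) = 0.3737^5 = 0.007288
P(M+2) = 5 × 0.3737^4 × 0.6263^1 = 0.061072
P(M+4) = 10 × 0.3737^3 × 0.6263^2 = 0.204708
P(M+6) = 10 × 0.3737^2 × 0.6263^3 = 0.343078
P(M+8) = 5 × 0.3737^1 × 0.6263^4 = 0.287490
P(M+10) = 0.6263^5 = 0.096363
The M+6 peak is largest (0.343078); scaling to 100 gives 2.1 : 17.8 : 59.7 : 100.0 : 83.8 : 28.1.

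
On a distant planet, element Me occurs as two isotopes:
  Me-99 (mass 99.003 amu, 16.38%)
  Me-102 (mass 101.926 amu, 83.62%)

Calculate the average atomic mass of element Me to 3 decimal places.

The abundance-weighted mean is 0.1638 × 99.003 + 0.8362 × 101.926
= 16.2167 + 85.2305 = 101.4472 amu

101.447 amu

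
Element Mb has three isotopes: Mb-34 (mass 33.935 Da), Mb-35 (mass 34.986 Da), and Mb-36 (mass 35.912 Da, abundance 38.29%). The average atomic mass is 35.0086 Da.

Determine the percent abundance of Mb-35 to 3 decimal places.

30.124%

Let x and y be the fractions of Mb-34 and Mb-35. Then x + y = 1 − 0.3829 = 0.6171 and 33.935x + 34.986y = 35.0086 − 0.3829×35.912 = 21.2578952.
Substituting: 33.935x + 34.986(0.6171 − x) = 21.2578952
(33.935 − 34.986)x = -0.3319654  ⇒  x = 0.31586, y = 0.30124
Mb-34: 31.586%, Mb-35: 30.124%.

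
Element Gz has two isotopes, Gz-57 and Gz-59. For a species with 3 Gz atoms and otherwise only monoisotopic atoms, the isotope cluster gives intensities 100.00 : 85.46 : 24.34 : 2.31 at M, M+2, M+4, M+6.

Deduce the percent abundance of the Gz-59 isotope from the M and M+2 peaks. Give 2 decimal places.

22.17%

Let p = fractional abundance of Gz-57. I(M+2)/I(M) = [C(3,1)·p^2·(1−p)] / p^3 = 3·(1−p)/p = 85.46/100.00 = 0.8546
(1−p)/p = 0.8546/3 = 0.2849  ⇒  p = 1/(1 + 0.2849) = 0.7783
Gz-57: 77.83%, Gz-59: 22.17%.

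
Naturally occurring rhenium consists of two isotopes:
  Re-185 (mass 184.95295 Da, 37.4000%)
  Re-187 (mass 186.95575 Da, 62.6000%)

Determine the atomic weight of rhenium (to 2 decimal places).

Average mass = Σ (abundance × isotope mass) = 0.374000 × 184.95295 + 0.626000 × 186.95575
= 69.172403 + 117.034300 = 186.206703 Da

186.21 Da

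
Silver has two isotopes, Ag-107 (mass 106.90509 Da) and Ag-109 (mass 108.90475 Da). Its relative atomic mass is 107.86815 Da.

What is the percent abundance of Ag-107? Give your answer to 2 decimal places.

Let x be the fractional abundance of Ag-107; then Ag-109 has abundance 1 − x.
106.90509·x + 108.90475·(1 − x) = 107.86815
(106.90509 − 108.90475)·x = 107.86815 − 108.90475
x = -1.03660 / -1.99966 = 0.51839 → 51.84% Ag-107, 48.16% Ag-109.

51.84%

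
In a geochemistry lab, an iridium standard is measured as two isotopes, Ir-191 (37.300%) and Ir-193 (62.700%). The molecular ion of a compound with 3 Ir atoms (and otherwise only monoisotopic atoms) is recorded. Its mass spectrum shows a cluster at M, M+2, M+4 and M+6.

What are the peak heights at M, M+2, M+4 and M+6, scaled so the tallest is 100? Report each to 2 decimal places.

11.80 : 59.49 : 100.00 : 56.03

The 3 Ir atoms are independent, so intensities follow the terms of (0.37300 + 0.62700)^3.
P(M) = 0.37300^3 = 0.051895
P(M+2) = 3 × 0.37300^2 × 0.62700^1 = 0.261702
P(M+4) = 3 × 0.37300^1 × 0.62700^2 = 0.439911
P(M+6) = 0.62700^3 = 0.246492
The M+4 peak is largest (0.439911); scaling to 100 gives 11.80 : 59.49 : 100.00 : 56.03.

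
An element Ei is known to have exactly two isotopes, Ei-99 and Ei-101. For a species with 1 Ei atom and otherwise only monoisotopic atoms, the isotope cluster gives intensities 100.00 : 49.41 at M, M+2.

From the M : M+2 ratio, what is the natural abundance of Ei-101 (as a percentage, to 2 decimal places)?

33.07%

Let p = fractional abundance of Ei-99. I(M+2)/I(M) = [C(1,1)·p^0·(1−p)] / p^1 = 1·(1−p)/p = 49.41/100.00 = 0.4941
(1−p)/p = 0.4941/1 = 0.4941  ⇒  p = 1/(1 + 0.4941) = 0.6693
Ei-99: 66.93%, Ei-101: 33.07%.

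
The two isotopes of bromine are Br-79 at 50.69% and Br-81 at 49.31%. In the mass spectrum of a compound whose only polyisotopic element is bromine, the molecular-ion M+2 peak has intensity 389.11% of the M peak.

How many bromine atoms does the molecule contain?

The M+2/M ratio from n Br atoms is n · q/p = n · 0.4931/0.5069.
n = 3.8911 × 0.5069/0.4931 = 4.00 ≈ 4

4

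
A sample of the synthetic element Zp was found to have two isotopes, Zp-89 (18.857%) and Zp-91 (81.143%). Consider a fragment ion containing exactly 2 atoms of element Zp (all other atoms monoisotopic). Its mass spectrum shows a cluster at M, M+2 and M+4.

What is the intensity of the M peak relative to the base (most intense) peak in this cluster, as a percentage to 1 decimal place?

(0.18857 + 0.81143)^2 gives M 0.0356, M+2 0.3060, M+4 0.6584; the largest is M+4.
P(M+4) = C(2,2) × 0.18857^0 × 0.81143^2 = 1 × 1.0000 × 0.65841864 = 0.658419 (base)
P(M) = C(2,0) × 0.18857^2 × 0.81143^0 = 1 × 0.03555864 × 1.0000 = 0.035559
Relative intensity = 0.035559 / 0.658419 × 100 = 5.4

5.4%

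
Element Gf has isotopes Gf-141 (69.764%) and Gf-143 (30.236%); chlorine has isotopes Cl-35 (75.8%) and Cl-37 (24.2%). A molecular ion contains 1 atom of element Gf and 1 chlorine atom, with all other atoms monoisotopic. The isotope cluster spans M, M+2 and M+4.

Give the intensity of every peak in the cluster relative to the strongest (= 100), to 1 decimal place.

100.0 : 75.3 : 13.8

Element Gf pattern (n=1): 0.69764 : 0.30236
Chlorine pattern (n=1): 0.7580 : 0.2420
Convolve the two distributions (both contribute in 2-u steps):
  M: 0.69764×0.7580 = 0.528811
  M+2: 0.69764×0.2420 + 0.30236×0.7580 = 0.398018
  M+4: 0.30236×0.2420 = 0.073171
Scale to base peak (0.528811) = 100: 100.0 : 75.3 : 13.8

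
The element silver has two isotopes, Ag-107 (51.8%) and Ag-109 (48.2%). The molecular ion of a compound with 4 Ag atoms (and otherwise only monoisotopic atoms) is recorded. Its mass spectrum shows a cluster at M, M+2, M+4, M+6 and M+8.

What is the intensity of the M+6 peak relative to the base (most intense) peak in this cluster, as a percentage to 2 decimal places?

62.03%

Term probabilities: M 0.0720, M+2 0.2680, M+4 0.3740, M+6 0.2320, M+8 0.0540. Base peak = M+4.
P(M+4) = C(4,2) × 0.518^2 × 0.482^2 = 6 × 0.268324 × 0.232324 = 0.374029 (base)
P(M+6) = C(4,3) × 0.518^1 × 0.482^3 = 4 × 0.5180 × 0.11198017 = 0.232023
Relative intensity = 0.232023 / 0.374029 × 100 = 62.03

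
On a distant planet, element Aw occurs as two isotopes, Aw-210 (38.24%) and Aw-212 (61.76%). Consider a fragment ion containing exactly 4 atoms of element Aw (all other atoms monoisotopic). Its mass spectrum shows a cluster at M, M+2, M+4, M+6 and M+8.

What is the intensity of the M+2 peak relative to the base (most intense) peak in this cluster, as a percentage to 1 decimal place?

Term probabilities: M 0.0214, M+2 0.1381, M+4 0.3347, M+6 0.3603, M+8 0.1455. Base peak = M+6.
P(M+6) = C(4,3) × 0.3824^1 × 0.6176^3 = 4 × 0.3824 × 0.23557102 = 0.360329 (base)
P(M+2) = C(4,1) × 0.3824^3 × 0.6176^1 = 4 × 0.05591826 × 0.6176 = 0.138140
Relative intensity = 0.138140 / 0.360329 × 100 = 38.3

38.3%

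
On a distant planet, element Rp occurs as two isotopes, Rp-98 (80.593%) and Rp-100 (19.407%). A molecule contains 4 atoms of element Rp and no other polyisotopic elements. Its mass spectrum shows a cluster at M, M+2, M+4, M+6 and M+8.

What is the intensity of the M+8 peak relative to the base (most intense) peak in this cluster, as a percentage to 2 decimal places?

(0.80593 + 0.19407)^4 gives M 0.4219, M+2 0.4064, M+4 0.1468, M+6 0.0236, M+8 0.0014; the largest is M.
P(M) = C(4,0) × 0.80593^4 × 0.19407^0 = 1 × 0.42188034 × 1.0000 = 0.421880 (base)
P(M+8) = C(4,4) × 0.80593^0 × 0.19407^4 = 1 × 1.0000 × 0.00141851 = 0.001419
Relative intensity = 0.001419 / 0.421880 × 100 = 0.34

0.34%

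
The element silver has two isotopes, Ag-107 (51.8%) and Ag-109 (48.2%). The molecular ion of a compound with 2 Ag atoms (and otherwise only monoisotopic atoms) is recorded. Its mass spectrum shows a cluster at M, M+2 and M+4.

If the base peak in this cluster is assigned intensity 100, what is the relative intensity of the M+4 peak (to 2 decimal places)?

Term probabilities: M 0.2683, M+2 0.4994, M+4 0.2323. Base peak = M+2.
P(M+2) = C(2,1) × 0.518^1 × 0.482^1 = 2 × 0.5180 × 0.4820 = 0.499352 (base)
P(M+4) = C(2,2) × 0.518^0 × 0.482^2 = 1 × 1.0000 × 0.232324 = 0.232324
Relative intensity = 0.232324 / 0.499352 × 100 = 46.53

46.53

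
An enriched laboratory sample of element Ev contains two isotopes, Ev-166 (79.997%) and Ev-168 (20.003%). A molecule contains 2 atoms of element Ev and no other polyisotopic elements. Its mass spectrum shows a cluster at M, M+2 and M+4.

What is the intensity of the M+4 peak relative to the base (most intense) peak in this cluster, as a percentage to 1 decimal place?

Binomial terms of (0.79997 + 0.20003)^2: M 0.6400, M+2 0.3200, M+4 0.0400 → M is the base peak.
P(M) = C(2,0) × 0.79997^2 × 0.20003^0 = 1 × 0.639952 × 1.0000 = 0.639952 (base)
P(M+4) = C(2,2) × 0.79997^0 × 0.20003^2 = 1 × 1.0000 × 0.040012 = 0.040012
Relative intensity = 0.040012 / 0.639952 × 100 = 6.3

6.3%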